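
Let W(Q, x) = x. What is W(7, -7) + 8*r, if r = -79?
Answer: -639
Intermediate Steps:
W(7, -7) + 8*r = -7 + 8*(-79) = -7 - 632 = -639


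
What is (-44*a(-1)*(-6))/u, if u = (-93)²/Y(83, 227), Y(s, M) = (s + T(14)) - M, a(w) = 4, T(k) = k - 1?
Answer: -46112/2883 ≈ -15.994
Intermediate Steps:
T(k) = -1 + k
Y(s, M) = 13 + s - M (Y(s, M) = (s + (-1 + 14)) - M = (s + 13) - M = (13 + s) - M = 13 + s - M)
u = -8649/131 (u = (-93)²/(13 + 83 - 1*227) = 8649/(13 + 83 - 227) = 8649/(-131) = 8649*(-1/131) = -8649/131 ≈ -66.023)
(-44*a(-1)*(-6))/u = (-44*4*(-6))/(-8649/131) = -176*(-6)*(-131/8649) = 1056*(-131/8649) = -46112/2883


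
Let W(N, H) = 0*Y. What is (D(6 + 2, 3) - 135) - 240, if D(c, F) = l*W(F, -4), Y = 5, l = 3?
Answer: -375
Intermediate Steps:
W(N, H) = 0 (W(N, H) = 0*5 = 0)
D(c, F) = 0 (D(c, F) = 3*0 = 0)
(D(6 + 2, 3) - 135) - 240 = (0 - 135) - 240 = -135 - 240 = -375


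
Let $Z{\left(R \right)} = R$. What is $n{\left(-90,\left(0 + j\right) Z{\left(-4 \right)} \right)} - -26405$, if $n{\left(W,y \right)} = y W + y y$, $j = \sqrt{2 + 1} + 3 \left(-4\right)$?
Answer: $24437 - 24 \sqrt{3} \approx 24395.0$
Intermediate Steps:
$j = -12 + \sqrt{3}$ ($j = \sqrt{3} - 12 = -12 + \sqrt{3} \approx -10.268$)
$n{\left(W,y \right)} = y^{2} + W y$ ($n{\left(W,y \right)} = W y + y^{2} = y^{2} + W y$)
$n{\left(-90,\left(0 + j\right) Z{\left(-4 \right)} \right)} - -26405 = \left(0 - \left(12 - \sqrt{3}\right)\right) \left(-4\right) \left(-90 + \left(0 - \left(12 - \sqrt{3}\right)\right) \left(-4\right)\right) - -26405 = \left(-12 + \sqrt{3}\right) \left(-4\right) \left(-90 + \left(-12 + \sqrt{3}\right) \left(-4\right)\right) + 26405 = \left(48 - 4 \sqrt{3}\right) \left(-90 + \left(48 - 4 \sqrt{3}\right)\right) + 26405 = \left(48 - 4 \sqrt{3}\right) \left(-42 - 4 \sqrt{3}\right) + 26405 = \left(-42 - 4 \sqrt{3}\right) \left(48 - 4 \sqrt{3}\right) + 26405 = 26405 + \left(-42 - 4 \sqrt{3}\right) \left(48 - 4 \sqrt{3}\right)$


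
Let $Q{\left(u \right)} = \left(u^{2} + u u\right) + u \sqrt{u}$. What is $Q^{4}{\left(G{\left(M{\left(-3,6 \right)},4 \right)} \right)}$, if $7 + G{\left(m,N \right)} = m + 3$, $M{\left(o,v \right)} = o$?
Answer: $72589433 - 25412184 i \sqrt{7} \approx 7.2589 \cdot 10^{7} - 6.7234 \cdot 10^{7} i$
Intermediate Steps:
$G{\left(m,N \right)} = -4 + m$ ($G{\left(m,N \right)} = -7 + \left(m + 3\right) = -7 + \left(3 + m\right) = -4 + m$)
$Q{\left(u \right)} = u^{\frac{3}{2}} + 2 u^{2}$ ($Q{\left(u \right)} = \left(u^{2} + u^{2}\right) + u^{\frac{3}{2}} = 2 u^{2} + u^{\frac{3}{2}} = u^{\frac{3}{2}} + 2 u^{2}$)
$Q^{4}{\left(G{\left(M{\left(-3,6 \right)},4 \right)} \right)} = \left(\left(-4 - 3\right)^{\frac{3}{2}} + 2 \left(-4 - 3\right)^{2}\right)^{4} = \left(\left(-7\right)^{\frac{3}{2}} + 2 \left(-7\right)^{2}\right)^{4} = \left(- 7 i \sqrt{7} + 2 \cdot 49\right)^{4} = \left(- 7 i \sqrt{7} + 98\right)^{4} = \left(98 - 7 i \sqrt{7}\right)^{4}$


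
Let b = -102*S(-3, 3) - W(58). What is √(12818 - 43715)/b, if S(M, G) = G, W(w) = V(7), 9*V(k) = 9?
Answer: -3*I*√3433/307 ≈ -0.57256*I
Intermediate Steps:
V(k) = 1 (V(k) = (⅑)*9 = 1)
W(w) = 1
b = -307 (b = -102*3 - 1*1 = -306 - 1 = -307)
√(12818 - 43715)/b = √(12818 - 43715)/(-307) = √(-30897)*(-1/307) = (3*I*√3433)*(-1/307) = -3*I*√3433/307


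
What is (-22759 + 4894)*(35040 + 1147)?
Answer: -646480755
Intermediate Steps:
(-22759 + 4894)*(35040 + 1147) = -17865*36187 = -646480755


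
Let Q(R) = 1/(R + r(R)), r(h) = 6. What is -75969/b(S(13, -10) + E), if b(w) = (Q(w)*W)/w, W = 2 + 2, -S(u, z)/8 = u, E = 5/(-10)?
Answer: -3127871637/16 ≈ -1.9549e+8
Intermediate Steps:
E = -1/2 (E = 5*(-1/10) = -1/2 ≈ -0.50000)
S(u, z) = -8*u
Q(R) = 1/(6 + R) (Q(R) = 1/(R + 6) = 1/(6 + R))
W = 4
b(w) = 4/(w*(6 + w)) (b(w) = (4/(6 + w))/w = 4/(w*(6 + w)))
-75969/b(S(13, -10) + E) = -75969*(6 + (-8*13 - 1/2))*(-8*13 - 1/2)/4 = -75969*(-104 - 1/2)*(6 + (-104 - 1/2))/4 = -75969/(4/((-209/2)*(6 - 209/2))) = -75969/(4*(-2/209)/(-197/2)) = -75969/(4*(-2/209)*(-2/197)) = -75969/16/41173 = -75969*41173/16 = -3127871637/16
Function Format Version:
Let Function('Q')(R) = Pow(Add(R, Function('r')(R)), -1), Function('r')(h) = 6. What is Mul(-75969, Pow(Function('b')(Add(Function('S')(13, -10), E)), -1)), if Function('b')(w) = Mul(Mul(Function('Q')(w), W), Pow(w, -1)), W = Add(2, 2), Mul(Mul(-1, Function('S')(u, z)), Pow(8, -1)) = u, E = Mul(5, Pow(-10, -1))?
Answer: Rational(-3127871637, 16) ≈ -1.9549e+8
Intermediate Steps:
E = Rational(-1, 2) (E = Mul(5, Rational(-1, 10)) = Rational(-1, 2) ≈ -0.50000)
Function('S')(u, z) = Mul(-8, u)
Function('Q')(R) = Pow(Add(6, R), -1) (Function('Q')(R) = Pow(Add(R, 6), -1) = Pow(Add(6, R), -1))
W = 4
Function('b')(w) = Mul(4, Pow(w, -1), Pow(Add(6, w), -1)) (Function('b')(w) = Mul(Mul(Pow(Add(6, w), -1), 4), Pow(w, -1)) = Mul(Mul(4, Pow(Add(6, w), -1)), Pow(w, -1)) = Mul(4, Pow(w, -1), Pow(Add(6, w), -1)))
Mul(-75969, Pow(Function('b')(Add(Function('S')(13, -10), E)), -1)) = Mul(-75969, Pow(Mul(4, Pow(Add(Mul(-8, 13), Rational(-1, 2)), -1), Pow(Add(6, Add(Mul(-8, 13), Rational(-1, 2))), -1)), -1)) = Mul(-75969, Pow(Mul(4, Pow(Add(-104, Rational(-1, 2)), -1), Pow(Add(6, Add(-104, Rational(-1, 2))), -1)), -1)) = Mul(-75969, Pow(Mul(4, Pow(Rational(-209, 2), -1), Pow(Add(6, Rational(-209, 2)), -1)), -1)) = Mul(-75969, Pow(Mul(4, Rational(-2, 209), Pow(Rational(-197, 2), -1)), -1)) = Mul(-75969, Pow(Mul(4, Rational(-2, 209), Rational(-2, 197)), -1)) = Mul(-75969, Pow(Rational(16, 41173), -1)) = Mul(-75969, Rational(41173, 16)) = Rational(-3127871637, 16)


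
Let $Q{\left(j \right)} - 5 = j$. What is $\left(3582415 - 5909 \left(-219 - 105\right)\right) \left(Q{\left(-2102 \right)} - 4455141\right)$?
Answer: $-24501129736578$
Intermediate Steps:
$Q{\left(j \right)} = 5 + j$
$\left(3582415 - 5909 \left(-219 - 105\right)\right) \left(Q{\left(-2102 \right)} - 4455141\right) = \left(3582415 - 5909 \left(-219 - 105\right)\right) \left(\left(5 - 2102\right) - 4455141\right) = \left(3582415 - -1914516\right) \left(-2097 - 4455141\right) = \left(3582415 + 1914516\right) \left(-4457238\right) = 5496931 \left(-4457238\right) = -24501129736578$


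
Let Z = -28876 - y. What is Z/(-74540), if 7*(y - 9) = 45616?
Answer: 247811/521780 ≈ 0.47493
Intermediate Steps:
y = 45679/7 (y = 9 + (⅐)*45616 = 9 + 45616/7 = 45679/7 ≈ 6525.6)
Z = -247811/7 (Z = -28876 - 1*45679/7 = -28876 - 45679/7 = -247811/7 ≈ -35402.)
Z/(-74540) = -247811/7/(-74540) = -247811/7*(-1/74540) = 247811/521780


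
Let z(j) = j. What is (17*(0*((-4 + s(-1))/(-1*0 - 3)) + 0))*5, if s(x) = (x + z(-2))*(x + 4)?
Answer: 0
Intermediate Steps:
s(x) = (-2 + x)*(4 + x) (s(x) = (x - 2)*(x + 4) = (-2 + x)*(4 + x))
(17*(0*((-4 + s(-1))/(-1*0 - 3)) + 0))*5 = (17*(0*((-4 + (-8 + (-1)**2 + 2*(-1)))/(-1*0 - 3)) + 0))*5 = (17*(0*((-4 + (-8 + 1 - 2))/(0 - 3)) + 0))*5 = (17*(0*((-4 - 9)/(-3)) + 0))*5 = (17*(0*(-13*(-1/3)) + 0))*5 = (17*(0*(13/3) + 0))*5 = (17*(0 + 0))*5 = (17*0)*5 = 0*5 = 0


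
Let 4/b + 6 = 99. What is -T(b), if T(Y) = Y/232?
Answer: -1/5394 ≈ -0.00018539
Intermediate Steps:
b = 4/93 (b = 4/(-6 + 99) = 4/93 ≈ 0.043011)
T(Y) = Y/232 (T(Y) = Y*(1/232) = Y/232)
-T(b) = -4/(232*93) = -1*1/5394 = -1/5394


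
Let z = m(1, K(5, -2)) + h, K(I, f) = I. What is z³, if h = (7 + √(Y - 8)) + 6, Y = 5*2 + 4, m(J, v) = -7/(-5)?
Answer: 405648/125 + 15702*√6/25 ≈ 4783.7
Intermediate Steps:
m(J, v) = 7/5 (m(J, v) = -7*(-⅕) = 7/5)
Y = 14 (Y = 10 + 4 = 14)
h = 13 + √6 (h = (7 + √(14 - 8)) + 6 = (7 + √6) + 6 = 13 + √6 ≈ 15.449)
z = 72/5 + √6 (z = 7/5 + (13 + √6) = 72/5 + √6 ≈ 16.849)
z³ = (72/5 + √6)³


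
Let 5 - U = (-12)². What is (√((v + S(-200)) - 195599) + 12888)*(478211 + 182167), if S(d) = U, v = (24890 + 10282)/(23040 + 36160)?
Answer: 8510951664 + 330189*I*√107185803459/370 ≈ 8.511e+9 + 2.9217e+8*I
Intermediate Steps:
v = 8793/14800 (v = 35172/59200 = 35172*(1/59200) = 8793/14800 ≈ 0.59412)
U = -139 (U = 5 - 1*(-12)² = 5 - 1*144 = 5 - 144 = -139)
S(d) = -139
(√((v + S(-200)) - 195599) + 12888)*(478211 + 182167) = (√((8793/14800 - 139) - 195599) + 12888)*(478211 + 182167) = (√(-2048407/14800 - 195599) + 12888)*660378 = (√(-2896913607/14800) + 12888)*660378 = (I*√107185803459/740 + 12888)*660378 = (12888 + I*√107185803459/740)*660378 = 8510951664 + 330189*I*√107185803459/370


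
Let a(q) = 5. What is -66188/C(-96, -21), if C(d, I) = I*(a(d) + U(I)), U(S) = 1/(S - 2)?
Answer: 761162/1197 ≈ 635.89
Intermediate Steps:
U(S) = 1/(-2 + S)
C(d, I) = I*(5 + 1/(-2 + I))
-66188/C(-96, -21) = -66188*(-(-2 - 21)/(21*(-9 + 5*(-21)))) = -66188*23/(21*(-9 - 105)) = -66188/((-21*(-1/23)*(-114))) = -66188/(-2394/23) = -66188*(-23/2394) = 761162/1197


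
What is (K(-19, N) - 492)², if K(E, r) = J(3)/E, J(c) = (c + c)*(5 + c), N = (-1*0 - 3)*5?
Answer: 88284816/361 ≈ 2.4456e+5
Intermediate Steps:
N = -15 (N = (0 - 3)*5 = -3*5 = -15)
J(c) = 2*c*(5 + c) (J(c) = (2*c)*(5 + c) = 2*c*(5 + c))
K(E, r) = 48/E (K(E, r) = (2*3*(5 + 3))/E = (2*3*8)/E = 48/E)
(K(-19, N) - 492)² = (48/(-19) - 492)² = (48*(-1/19) - 492)² = (-48/19 - 492)² = (-9396/19)² = 88284816/361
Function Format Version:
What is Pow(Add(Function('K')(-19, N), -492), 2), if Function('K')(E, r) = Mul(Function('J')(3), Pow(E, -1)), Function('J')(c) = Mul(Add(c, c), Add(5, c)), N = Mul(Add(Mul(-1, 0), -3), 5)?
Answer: Rational(88284816, 361) ≈ 2.4456e+5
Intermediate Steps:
N = -15 (N = Mul(Add(0, -3), 5) = Mul(-3, 5) = -15)
Function('J')(c) = Mul(2, c, Add(5, c)) (Function('J')(c) = Mul(Mul(2, c), Add(5, c)) = Mul(2, c, Add(5, c)))
Function('K')(E, r) = Mul(48, Pow(E, -1)) (Function('K')(E, r) = Mul(Mul(2, 3, Add(5, 3)), Pow(E, -1)) = Mul(Mul(2, 3, 8), Pow(E, -1)) = Mul(48, Pow(E, -1)))
Pow(Add(Function('K')(-19, N), -492), 2) = Pow(Add(Mul(48, Pow(-19, -1)), -492), 2) = Pow(Add(Mul(48, Rational(-1, 19)), -492), 2) = Pow(Add(Rational(-48, 19), -492), 2) = Pow(Rational(-9396, 19), 2) = Rational(88284816, 361)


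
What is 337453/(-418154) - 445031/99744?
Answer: -109875202403/20854176288 ≈ -5.2687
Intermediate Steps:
337453/(-418154) - 445031/99744 = 337453*(-1/418154) - 445031*1/99744 = -337453/418154 - 445031/99744 = -109875202403/20854176288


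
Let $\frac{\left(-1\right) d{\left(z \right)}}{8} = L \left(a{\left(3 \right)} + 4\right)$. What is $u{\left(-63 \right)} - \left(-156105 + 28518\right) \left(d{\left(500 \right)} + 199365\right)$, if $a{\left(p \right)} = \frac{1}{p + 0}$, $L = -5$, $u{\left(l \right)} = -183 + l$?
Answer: $25458497089$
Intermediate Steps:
$a{\left(p \right)} = \frac{1}{p}$
$d{\left(z \right)} = \frac{520}{3}$ ($d{\left(z \right)} = - 8 \left(- 5 \left(\frac{1}{3} + 4\right)\right) = - 8 \left(\left(-5\right) \frac{13}{3}\right) = \left(-8\right) \left(- \frac{65}{3}\right) = \frac{520}{3}$)
$u{\left(-63 \right)} - \left(-156105 + 28518\right) \left(d{\left(500 \right)} + 199365\right) = \left(-183 - 63\right) - \left(-156105 + 28518\right) \left(\frac{520}{3} + 199365\right) = -246 - \left(-127587\right) \frac{598615}{3} = -246 - -25458497335 = -246 + 25458497335 = 25458497089$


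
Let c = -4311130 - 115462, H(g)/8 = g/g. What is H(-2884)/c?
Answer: -1/553324 ≈ -1.8073e-6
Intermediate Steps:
H(g) = 8 (H(g) = 8*(g/g) = 8*1 = 8)
c = -4426592
H(-2884)/c = 8/(-4426592) = 8*(-1/4426592) = -1/553324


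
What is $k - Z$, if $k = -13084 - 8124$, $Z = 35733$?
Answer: $-56941$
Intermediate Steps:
$k = -21208$ ($k = -13084 - 8124 = -21208$)
$k - Z = -21208 - 35733 = -56941$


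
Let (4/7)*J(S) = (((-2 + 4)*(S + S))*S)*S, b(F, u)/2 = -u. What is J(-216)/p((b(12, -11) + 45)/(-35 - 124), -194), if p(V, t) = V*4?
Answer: 2804118912/67 ≈ 4.1853e+7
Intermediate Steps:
b(F, u) = -2*u (b(F, u) = 2*(-u) = -2*u)
J(S) = 7*S³ (J(S) = 7*((((-2 + 4)*(S + S))*S)*S)/4 = 7*(((2*(2*S))*S)*S)/4 = 7*(((4*S)*S)*S)/4 = 7*((4*S²)*S)/4 = 7*(4*S³)/4 = 7*S³)
p(V, t) = 4*V
J(-216)/p((b(12, -11) + 45)/(-35 - 124), -194) = (7*(-216)³)/((4*((-2*(-11) + 45)/(-35 - 124)))) = (7*(-10077696))/((4*((22 + 45)/(-159)))) = -70543872/(4*(67*(-1/159))) = -70543872/(4*(-67/159)) = -70543872/(-268/159) = -70543872*(-159/268) = 2804118912/67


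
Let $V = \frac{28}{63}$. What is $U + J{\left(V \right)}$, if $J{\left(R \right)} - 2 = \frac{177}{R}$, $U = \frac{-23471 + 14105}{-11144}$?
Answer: $\frac{79817}{199} \approx 401.09$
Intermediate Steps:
$V = \frac{4}{9}$ ($V = 28 \cdot \frac{1}{63} = \frac{4}{9} \approx 0.44444$)
$U = \frac{669}{796}$ ($U = \left(-9366\right) \left(- \frac{1}{11144}\right) = \frac{669}{796} \approx 0.84045$)
$J{\left(R \right)} = 2 + \frac{177}{R}$
$U + J{\left(V \right)} = \frac{669}{796} + \left(2 + \frac{177}{\frac{4}{9}}\right) = \frac{669}{796} + \left(2 + 177 \cdot \frac{9}{4}\right) = \frac{669}{796} + \left(2 + \frac{1593}{4}\right) = \frac{669}{796} + \frac{1601}{4} = \frac{79817}{199}$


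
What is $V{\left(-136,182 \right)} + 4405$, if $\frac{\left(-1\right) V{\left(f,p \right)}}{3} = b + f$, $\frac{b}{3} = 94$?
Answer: $3967$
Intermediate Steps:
$b = 282$ ($b = 3 \cdot 94 = 282$)
$V{\left(f,p \right)} = -846 - 3 f$ ($V{\left(f,p \right)} = - 3 \left(282 + f\right) = -846 - 3 f$)
$V{\left(-136,182 \right)} + 4405 = \left(-846 - -408\right) + 4405 = \left(-846 + 408\right) + 4405 = -438 + 4405 = 3967$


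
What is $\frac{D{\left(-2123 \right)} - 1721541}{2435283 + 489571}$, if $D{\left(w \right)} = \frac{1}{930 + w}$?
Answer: $- \frac{1026899207}{1744675411} \approx -0.58859$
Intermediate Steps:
$\frac{D{\left(-2123 \right)} - 1721541}{2435283 + 489571} = \frac{\frac{1}{930 - 2123} - 1721541}{2435283 + 489571} = \frac{\frac{1}{-1193} - 1721541}{2924854} = \left(- \frac{1}{1193} - 1721541\right) \frac{1}{2924854} = \left(- \frac{2053798414}{1193}\right) \frac{1}{2924854} = - \frac{1026899207}{1744675411}$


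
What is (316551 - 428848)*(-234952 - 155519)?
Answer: 43848721887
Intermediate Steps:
(316551 - 428848)*(-234952 - 155519) = -112297*(-390471) = 43848721887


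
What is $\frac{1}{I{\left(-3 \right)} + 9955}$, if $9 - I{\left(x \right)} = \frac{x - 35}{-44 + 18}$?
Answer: $\frac{13}{129513} \approx 0.00010038$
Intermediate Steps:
$I{\left(x \right)} = \frac{199}{26} + \frac{x}{26}$ ($I{\left(x \right)} = 9 - \frac{x - 35}{-44 + 18} = 9 - \frac{-35 + x}{-26} = 9 - \left(-35 + x\right) \left(- \frac{1}{26}\right) = 9 - \left(\frac{35}{26} - \frac{x}{26}\right) = 9 + \left(- \frac{35}{26} + \frac{x}{26}\right) = \frac{199}{26} + \frac{x}{26}$)
$\frac{1}{I{\left(-3 \right)} + 9955} = \frac{1}{\left(\frac{199}{26} + \frac{1}{26} \left(-3\right)\right) + 9955} = \frac{1}{\left(\frac{199}{26} - \frac{3}{26}\right) + 9955} = \frac{1}{\frac{98}{13} + 9955} = \frac{1}{\frac{129513}{13}} = \frac{13}{129513}$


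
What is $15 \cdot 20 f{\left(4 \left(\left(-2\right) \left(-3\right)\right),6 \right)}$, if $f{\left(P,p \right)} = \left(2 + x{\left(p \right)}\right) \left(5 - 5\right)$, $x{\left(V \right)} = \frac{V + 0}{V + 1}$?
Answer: $0$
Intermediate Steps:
$x{\left(V \right)} = \frac{V}{1 + V}$
$f{\left(P,p \right)} = 0$ ($f{\left(P,p \right)} = \left(2 + \frac{p}{1 + p}\right) \left(5 - 5\right) = \left(2 + \frac{p}{1 + p}\right) 0 = 0$)
$15 \cdot 20 f{\left(4 \left(\left(-2\right) \left(-3\right)\right),6 \right)} = 15 \cdot 20 \cdot 0 = 300 \cdot 0 = 0$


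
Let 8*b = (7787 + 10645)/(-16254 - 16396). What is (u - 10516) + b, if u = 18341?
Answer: 127741973/16325 ≈ 7824.9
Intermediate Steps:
b = -1152/16325 (b = ((7787 + 10645)/(-16254 - 16396))/8 = (18432/(-32650))/8 = (18432*(-1/32650))/8 = (1/8)*(-9216/16325) = -1152/16325 ≈ -0.070567)
(u - 10516) + b = (18341 - 10516) - 1152/16325 = 7825 - 1152/16325 = 127741973/16325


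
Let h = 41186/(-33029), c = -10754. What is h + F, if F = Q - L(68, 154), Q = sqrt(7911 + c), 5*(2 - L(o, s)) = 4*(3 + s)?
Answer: 20205992/165145 + I*sqrt(2843) ≈ 122.35 + 53.32*I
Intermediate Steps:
L(o, s) = -2/5 - 4*s/5 (L(o, s) = 2 - 4*(3 + s)/5 = 2 - (12 + 4*s)/5 = 2 + (-12/5 - 4*s/5) = -2/5 - 4*s/5)
h = -41186/33029 (h = 41186*(-1/33029) = -41186/33029 ≈ -1.2470)
Q = I*sqrt(2843) (Q = sqrt(7911 - 10754) = sqrt(-2843) = I*sqrt(2843) ≈ 53.32*I)
F = 618/5 + I*sqrt(2843) (F = I*sqrt(2843) - (-2/5 - 4/5*154) = I*sqrt(2843) - (-2/5 - 616/5) = I*sqrt(2843) - 1*(-618/5) = I*sqrt(2843) + 618/5 = 618/5 + I*sqrt(2843) ≈ 123.6 + 53.32*I)
h + F = -41186/33029 + (618/5 + I*sqrt(2843)) = 20205992/165145 + I*sqrt(2843)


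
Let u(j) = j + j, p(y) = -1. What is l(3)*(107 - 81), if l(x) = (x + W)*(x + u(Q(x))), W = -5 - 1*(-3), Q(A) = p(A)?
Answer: 26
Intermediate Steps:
Q(A) = -1
u(j) = 2*j
W = -2 (W = -5 + 3 = -2)
l(x) = (-2 + x)² (l(x) = (x - 2)*(x + 2*(-1)) = (-2 + x)*(x - 2) = (-2 + x)*(-2 + x) = (-2 + x)²)
l(3)*(107 - 81) = (4 + 3² - 4*3)*(107 - 81) = (4 + 9 - 12)*26 = 1*26 = 26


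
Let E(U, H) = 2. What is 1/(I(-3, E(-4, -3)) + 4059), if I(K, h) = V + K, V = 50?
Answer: 1/4106 ≈ 0.00024355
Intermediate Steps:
I(K, h) = 50 + K
1/(I(-3, E(-4, -3)) + 4059) = 1/((50 - 3) + 4059) = 1/(47 + 4059) = 1/4106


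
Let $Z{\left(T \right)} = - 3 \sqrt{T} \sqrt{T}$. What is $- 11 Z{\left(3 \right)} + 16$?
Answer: $115$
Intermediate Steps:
$Z{\left(T \right)} = - 3 T$
$- 11 Z{\left(3 \right)} + 16 = - 11 \left(\left(-3\right) 3\right) + 16 = \left(-11\right) \left(-9\right) + 16 = 99 + 16 = 115$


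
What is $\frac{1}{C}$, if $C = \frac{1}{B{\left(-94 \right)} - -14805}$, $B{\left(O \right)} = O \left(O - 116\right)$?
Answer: $34545$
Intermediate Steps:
$B{\left(O \right)} = O \left(-116 + O\right)$
$C = \frac{1}{34545}$ ($C = \frac{1}{- 94 \left(-116 - 94\right) - -14805} = \frac{1}{\left(-94\right) \left(-210\right) + 14805} = \frac{1}{19740 + 14805} = \frac{1}{34545} \approx 2.8948 \cdot 10^{-5}$)
$\frac{1}{C} = \frac{1}{\frac{1}{34545}} = 34545$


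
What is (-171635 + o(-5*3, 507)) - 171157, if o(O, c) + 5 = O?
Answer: -342812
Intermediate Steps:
o(O, c) = -5 + O
(-171635 + o(-5*3, 507)) - 171157 = (-171635 + (-5 - 5*3)) - 171157 = (-171635 + (-5 - 15)) - 171157 = (-171635 - 20) - 171157 = -171655 - 171157 = -342812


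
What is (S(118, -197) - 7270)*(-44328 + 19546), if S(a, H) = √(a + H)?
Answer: 180165140 - 24782*I*√79 ≈ 1.8017e+8 - 2.2027e+5*I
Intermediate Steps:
S(a, H) = √(H + a)
(S(118, -197) - 7270)*(-44328 + 19546) = (√(-197 + 118) - 7270)*(-44328 + 19546) = (√(-79) - 7270)*(-24782) = (I*√79 - 7270)*(-24782) = (-7270 + I*√79)*(-24782) = 180165140 - 24782*I*√79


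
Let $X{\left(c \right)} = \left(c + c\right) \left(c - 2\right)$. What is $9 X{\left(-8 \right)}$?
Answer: $1440$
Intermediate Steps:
$X{\left(c \right)} = 2 c \left(-2 + c\right)$
$9 X{\left(-8 \right)} = 9 \cdot 2 \left(-8\right) \left(-2 - 8\right) = 9 \cdot 2 \left(-8\right) \left(-10\right) = 9 \cdot 160 = 1440$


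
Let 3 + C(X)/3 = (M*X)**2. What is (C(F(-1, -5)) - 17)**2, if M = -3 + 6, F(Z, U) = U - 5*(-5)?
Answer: 116079076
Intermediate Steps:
F(Z, U) = 25 + U (F(Z, U) = U + 25 = 25 + U)
M = 3
C(X) = -9 + 27*X**2 (C(X) = -9 + 3*(3*X)**2 = -9 + 3*(9*X**2) = -9 + 27*X**2)
(C(F(-1, -5)) - 17)**2 = ((-9 + 27*(25 - 5)**2) - 17)**2 = ((-9 + 27*20**2) - 17)**2 = ((-9 + 27*400) - 17)**2 = ((-9 + 10800) - 17)**2 = (10791 - 17)**2 = 10774**2 = 116079076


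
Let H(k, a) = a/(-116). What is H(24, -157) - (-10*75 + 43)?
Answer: 82169/116 ≈ 708.35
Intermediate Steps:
H(k, a) = -a/116 (H(k, a) = a*(-1/116) = -a/116)
H(24, -157) - (-10*75 + 43) = -1/116*(-157) - (-10*75 + 43) = 157/116 - (-750 + 43) = 157/116 - 1*(-707) = 157/116 + 707 = 82169/116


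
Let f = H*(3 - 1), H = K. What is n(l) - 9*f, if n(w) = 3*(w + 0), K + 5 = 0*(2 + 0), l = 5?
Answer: 105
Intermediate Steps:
K = -5 (K = -5 + 0*(2 + 0) = -5 + 0*2 = -5 + 0 = -5)
H = -5
n(w) = 3*w
f = -10 (f = -5*(3 - 1) = -5*2 = -10)
n(l) - 9*f = 3*5 - 9*(-10) = 15 + 90 = 105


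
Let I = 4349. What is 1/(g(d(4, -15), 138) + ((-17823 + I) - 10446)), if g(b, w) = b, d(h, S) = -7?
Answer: -1/23927 ≈ -4.1794e-5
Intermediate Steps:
1/(g(d(4, -15), 138) + ((-17823 + I) - 10446)) = 1/(-7 + ((-17823 + 4349) - 10446)) = 1/(-7 + (-13474 - 10446)) = 1/(-7 - 23920) = 1/(-23927) = -1/23927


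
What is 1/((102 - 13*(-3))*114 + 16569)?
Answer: 1/32643 ≈ 3.0634e-5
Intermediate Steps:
1/((102 - 13*(-3))*114 + 16569) = 1/((102 + 39)*114 + 16569) = 1/(141*114 + 16569) = 1/(16074 + 16569) = 1/32643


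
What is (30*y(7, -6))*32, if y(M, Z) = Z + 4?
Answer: -1920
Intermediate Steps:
y(M, Z) = 4 + Z
(30*y(7, -6))*32 = (30*(4 - 6))*32 = (30*(-2))*32 = -60*32 = -1920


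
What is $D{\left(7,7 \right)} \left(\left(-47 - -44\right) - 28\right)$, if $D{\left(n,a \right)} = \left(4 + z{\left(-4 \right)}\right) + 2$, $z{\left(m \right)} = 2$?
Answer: $-248$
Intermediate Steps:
$D{\left(n,a \right)} = 8$ ($D{\left(n,a \right)} = \left(4 + 2\right) + 2 = 6 + 2 = 8$)
$D{\left(7,7 \right)} \left(\left(-47 - -44\right) - 28\right) = 8 \left(\left(-47 - -44\right) - 28\right) = 8 \left(\left(-47 + 44\right) - 28\right) = 8 \left(-3 - 28\right) = 8 \left(-31\right) = -248$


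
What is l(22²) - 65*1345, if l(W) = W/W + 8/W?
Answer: -10578302/121 ≈ -87424.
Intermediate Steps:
l(W) = 1 + 8/W
l(22²) - 65*1345 = (8 + 22²)/(22²) - 65*1345 = (8 + 484)/484 - 1*87425 = (1/484)*492 - 87425 = 123/121 - 87425 = -10578302/121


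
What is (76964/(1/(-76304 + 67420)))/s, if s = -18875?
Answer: 683748176/18875 ≈ 36225.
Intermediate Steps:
(76964/(1/(-76304 + 67420)))/s = (76964/(1/(-76304 + 67420)))/(-18875) = (76964/(1/(-8884)))*(-1/18875) = (76964/(-1/8884))*(-1/18875) = (76964*(-8884))*(-1/18875) = -683748176*(-1/18875) = 683748176/18875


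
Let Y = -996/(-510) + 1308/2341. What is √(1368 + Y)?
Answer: √54265451265010/198985 ≈ 37.020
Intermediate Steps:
Y = 499786/198985 (Y = -996*(-1/510) + 1308*(1/2341) = 166/85 + 1308/2341 = 499786/198985 ≈ 2.5117)
√(1368 + Y) = √(1368 + 499786/198985) = √(272711266/198985) = √54265451265010/198985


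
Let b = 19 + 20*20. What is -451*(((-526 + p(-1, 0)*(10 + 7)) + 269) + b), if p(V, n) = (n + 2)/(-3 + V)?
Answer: -138457/2 ≈ -69229.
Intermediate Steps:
p(V, n) = (2 + n)/(-3 + V)
b = 419 (b = 19 + 400 = 419)
-451*(((-526 + p(-1, 0)*(10 + 7)) + 269) + b) = -451*(((-526 + ((2 + 0)/(-3 - 1))*(10 + 7)) + 269) + 419) = -451*(((-526 + (2/(-4))*17) + 269) + 419) = -451*(((-526 - 1/4*2*17) + 269) + 419) = -451*(((-526 - 1/2*17) + 269) + 419) = -451*(((-526 - 17/2) + 269) + 419) = -451*((-1069/2 + 269) + 419) = -451*(-531/2 + 419) = -451*307/2 = -138457/2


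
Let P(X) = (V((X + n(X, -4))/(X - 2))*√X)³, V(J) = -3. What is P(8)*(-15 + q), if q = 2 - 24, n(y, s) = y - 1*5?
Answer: 15984*√2 ≈ 22605.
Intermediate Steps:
n(y, s) = -5 + y (n(y, s) = y - 5 = -5 + y)
q = -22
P(X) = -27*X^(3/2) (P(X) = (-3*√X)³ = -27*X^(3/2))
P(8)*(-15 + q) = (-432*√2)*(-15 - 22) = -432*√2*(-37) = 15984*√2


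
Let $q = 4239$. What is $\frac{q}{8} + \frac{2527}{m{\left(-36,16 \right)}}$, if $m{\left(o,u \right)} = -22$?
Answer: $\frac{36521}{88} \approx 415.01$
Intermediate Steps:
$\frac{q}{8} + \frac{2527}{m{\left(-36,16 \right)}} = \frac{4239}{8} + \frac{2527}{-22} = 4239 \cdot \frac{1}{8} + 2527 \left(- \frac{1}{22}\right) = \frac{4239}{8} - \frac{2527}{22} = \frac{36521}{88}$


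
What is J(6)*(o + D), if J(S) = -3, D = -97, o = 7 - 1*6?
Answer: 288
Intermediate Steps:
o = 1 (o = 7 - 6 = 1)
J(6)*(o + D) = -3*(1 - 97) = -3*(-96) = 288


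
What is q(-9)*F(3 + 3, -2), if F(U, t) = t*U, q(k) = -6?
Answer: 72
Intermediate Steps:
F(U, t) = U*t
q(-9)*F(3 + 3, -2) = -6*(3 + 3)*(-2) = -36*(-2) = -6*(-12) = 72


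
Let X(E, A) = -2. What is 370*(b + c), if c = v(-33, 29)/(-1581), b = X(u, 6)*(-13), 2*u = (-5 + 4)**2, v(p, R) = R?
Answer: 15198490/1581 ≈ 9613.2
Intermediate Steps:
u = 1/2 (u = (-5 + 4)**2/2 = (1/2)*(-1)**2 = (1/2)*1 = 1/2 ≈ 0.50000)
b = 26 (b = -2*(-13) = 26)
c = -29/1581 (c = 29/(-1581) = 29*(-1/1581) = -29/1581 ≈ -0.018343)
370*(b + c) = 370*(26 - 29/1581) = 370*(41077/1581) = 15198490/1581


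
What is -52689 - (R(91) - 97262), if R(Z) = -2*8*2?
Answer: 44605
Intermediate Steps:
R(Z) = -32 (R(Z) = -16*2 = -32)
-52689 - (R(91) - 97262) = -52689 - (-32 - 97262) = -52689 - 1*(-97294) = -52689 + 97294 = 44605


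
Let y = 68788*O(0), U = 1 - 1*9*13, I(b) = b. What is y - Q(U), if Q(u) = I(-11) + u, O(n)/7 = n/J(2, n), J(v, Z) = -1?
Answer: 127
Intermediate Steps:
U = -116 (U = 1 - 9*13 = 1 - 117 = -116)
O(n) = -7*n (O(n) = 7*(n/(-1)) = 7*(n*(-1)) = 7*(-n) = -7*n)
Q(u) = -11 + u
y = 0 (y = 68788*(-7*0) = 68788*0 = 0)
y - Q(U) = 0 - (-11 - 116) = 0 - 1*(-127) = 0 + 127 = 127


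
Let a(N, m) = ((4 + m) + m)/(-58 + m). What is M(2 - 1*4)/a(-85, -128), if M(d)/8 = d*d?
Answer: 496/21 ≈ 23.619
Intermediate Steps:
a(N, m) = (4 + 2*m)/(-58 + m)
M(d) = 8*d**2 (M(d) = 8*(d*d) = 8*d**2)
M(2 - 1*4)/a(-85, -128) = (8*(2 - 1*4)**2)/((2*(2 - 128)/(-58 - 128))) = (8*(2 - 4)**2)/((2*(-126)/(-186))) = (8*(-2)**2)/((2*(-1/186)*(-126))) = (8*4)/(42/31) = (31/42)*32 = 496/21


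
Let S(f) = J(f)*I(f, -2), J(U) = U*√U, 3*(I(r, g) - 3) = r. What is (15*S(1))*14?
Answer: 700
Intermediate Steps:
I(r, g) = 3 + r/3
J(U) = U^(3/2)
S(f) = f^(3/2)*(3 + f/3)
(15*S(1))*14 = (15*(1^(3/2)*(9 + 1)/3))*14 = (15*((⅓)*1*10))*14 = (15*(10/3))*14 = 50*14 = 700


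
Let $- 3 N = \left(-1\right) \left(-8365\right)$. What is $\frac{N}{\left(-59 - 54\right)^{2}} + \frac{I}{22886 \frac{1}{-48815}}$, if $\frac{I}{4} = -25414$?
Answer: $\frac{95046038267045}{438347001} \approx 2.1683 \cdot 10^{5}$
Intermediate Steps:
$I = -101656$ ($I = 4 \left(-25414\right) = -101656$)
$N = - \frac{8365}{3}$ ($N = - \frac{\left(-1\right) \left(-8365\right)}{3} = \left(- \frac{1}{3}\right) 8365 = - \frac{8365}{3} \approx -2788.3$)
$\frac{N}{\left(-59 - 54\right)^{2}} + \frac{I}{22886 \frac{1}{-48815}} = - \frac{8365}{3 \left(-59 - 54\right)^{2}} - \frac{101656}{22886 \frac{1}{-48815}} = - \frac{8365}{3 \left(-113\right)^{2}} - \frac{101656}{22886 \left(- \frac{1}{48815}\right)} = - \frac{8365}{3 \cdot 12769} - \frac{101656}{- \frac{22886}{48815}} = \left(- \frac{8365}{3}\right) \frac{1}{12769} - - \frac{2481168820}{11443} = - \frac{8365}{38307} + \frac{2481168820}{11443} = \frac{95046038267045}{438347001}$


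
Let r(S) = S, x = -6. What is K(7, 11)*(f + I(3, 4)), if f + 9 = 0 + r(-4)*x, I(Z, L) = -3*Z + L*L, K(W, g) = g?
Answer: 242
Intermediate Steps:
I(Z, L) = L² - 3*Z (I(Z, L) = -3*Z + L² = L² - 3*Z)
f = 15 (f = -9 + (0 - 4*(-6)) = -9 + (0 + 24) = -9 + 24 = 15)
K(7, 11)*(f + I(3, 4)) = 11*(15 + (4² - 3*3)) = 11*(15 + (16 - 9)) = 11*(15 + 7) = 11*22 = 242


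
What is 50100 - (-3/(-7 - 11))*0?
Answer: 50100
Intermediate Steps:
50100 - (-3/(-7 - 11))*0 = 50100 - (-3/(-18))*0 = 50100 - (-3*(-1/18))*0 = 50100 - 0/6 = 50100 - 1*0 = 50100 + 0 = 50100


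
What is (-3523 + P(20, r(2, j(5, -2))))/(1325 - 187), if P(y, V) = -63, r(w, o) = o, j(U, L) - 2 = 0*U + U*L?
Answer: -1793/569 ≈ -3.1511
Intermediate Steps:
j(U, L) = 2 + L*U (j(U, L) = 2 + (0*U + U*L) = 2 + (0 + L*U) = 2 + L*U)
(-3523 + P(20, r(2, j(5, -2))))/(1325 - 187) = (-3523 - 63)/(1325 - 187) = -3586/1138 = -3586*1/1138 = -1793/569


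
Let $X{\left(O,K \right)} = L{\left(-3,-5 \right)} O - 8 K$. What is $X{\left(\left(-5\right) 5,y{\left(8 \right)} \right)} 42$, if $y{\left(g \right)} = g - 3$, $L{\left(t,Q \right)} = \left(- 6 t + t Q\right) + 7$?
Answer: $-43680$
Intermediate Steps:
$L{\left(t,Q \right)} = 7 - 6 t + Q t$ ($L{\left(t,Q \right)} = \left(- 6 t + Q t\right) + 7 = 7 - 6 t + Q t$)
$y{\left(g \right)} = -3 + g$
$X{\left(O,K \right)} = - 8 K + 40 O$ ($X{\left(O,K \right)} = \left(7 - -18 - -15\right) O - 8 K = \left(7 + 18 + 15\right) O - 8 K = 40 O - 8 K = - 8 K + 40 O$)
$X{\left(\left(-5\right) 5,y{\left(8 \right)} \right)} 42 = \left(- 8 \left(-3 + 8\right) + 40 \left(\left(-5\right) 5\right)\right) 42 = \left(\left(-8\right) 5 + 40 \left(-25\right)\right) 42 = \left(-40 - 1000\right) 42 = \left(-1040\right) 42 = -43680$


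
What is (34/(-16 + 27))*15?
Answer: 510/11 ≈ 46.364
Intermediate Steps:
(34/(-16 + 27))*15 = (34/11)*15 = 510/11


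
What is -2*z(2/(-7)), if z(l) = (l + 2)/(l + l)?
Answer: 6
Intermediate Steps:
z(l) = (2 + l)/(2*l) (z(l) = (2 + l)/((2*l)) = (2 + l)*(1/(2*l)) = (2 + l)/(2*l))
-2*z(2/(-7)) = -(2 + 2/(-7))/(2/(-7)) = -(2 + 2*(-⅐))/(2*(-⅐)) = -(2 - 2/7)/(-2/7) = -(-7)*12/(2*7) = -2*(-3) = 6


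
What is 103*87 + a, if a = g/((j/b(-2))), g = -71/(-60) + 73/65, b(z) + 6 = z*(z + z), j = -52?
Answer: 181727281/20280 ≈ 8960.9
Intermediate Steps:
b(z) = -6 + 2*z**2 (b(z) = -6 + z*(z + z) = -6 + z*(2*z) = -6 + 2*z**2)
g = 1799/780 (g = -71*(-1/60) + 73*(1/65) = 71/60 + 73/65 = 1799/780 ≈ 2.3064)
a = -1799/20280 (a = 1799/(780*((-52/(-6 + 2*(-2)**2)))) = 1799/(780*((-52/(-6 + 2*4)))) = 1799/(780*((-52/(-6 + 8)))) = 1799/(780*((-52/2))) = 1799/(780*((-52*1/2))) = (1799/780)/(-26) = (1799/780)*(-1/26) = -1799/20280 ≈ -0.088708)
103*87 + a = 103*87 - 1799/20280 = 8961 - 1799/20280 = 181727281/20280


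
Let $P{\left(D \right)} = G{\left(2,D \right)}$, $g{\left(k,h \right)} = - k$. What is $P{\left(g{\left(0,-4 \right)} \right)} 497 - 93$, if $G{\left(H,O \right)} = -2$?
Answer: $-1087$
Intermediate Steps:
$P{\left(D \right)} = -2$
$P{\left(g{\left(0,-4 \right)} \right)} 497 - 93 = \left(-2\right) 497 - 93 = -994 - 93 = -1087$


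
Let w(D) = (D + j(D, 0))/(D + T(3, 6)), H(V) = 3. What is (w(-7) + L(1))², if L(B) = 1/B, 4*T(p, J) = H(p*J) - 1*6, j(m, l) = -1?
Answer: 3969/961 ≈ 4.1301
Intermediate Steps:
T(p, J) = -¾ (T(p, J) = (3 - 1*6)/4 = (3 - 6)/4 = (¼)*(-3) = -¾)
w(D) = (-1 + D)/(-¾ + D) (w(D) = (D - 1)/(D - ¾) = (-1 + D)/(-¾ + D))
(w(-7) + L(1))² = (4*(-1 - 7)/(-3 + 4*(-7)) + 1/1)² = (4*(-8)/(-3 - 28) + 1)² = (4*(-8)/(-31) + 1)² = (4*(-1/31)*(-8) + 1)² = (32/31 + 1)² = (63/31)² = 3969/961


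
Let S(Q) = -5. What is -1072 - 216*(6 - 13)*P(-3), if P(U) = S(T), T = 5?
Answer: -8632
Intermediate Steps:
P(U) = -5
-1072 - 216*(6 - 13)*P(-3) = -1072 - 216*(6 - 13)*(-5) = -1072 - (-1512)*(-5) = -1072 - 216*35 = -1072 - 7560 = -8632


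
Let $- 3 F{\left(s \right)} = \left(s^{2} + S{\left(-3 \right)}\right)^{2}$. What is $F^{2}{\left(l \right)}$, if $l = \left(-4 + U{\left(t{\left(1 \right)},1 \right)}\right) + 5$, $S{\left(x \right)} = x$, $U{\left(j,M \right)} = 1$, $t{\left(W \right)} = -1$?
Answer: $\frac{1}{9} \approx 0.11111$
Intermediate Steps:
$l = 2$ ($l = \left(-4 + 1\right) + 5 = -3 + 5 = 2$)
$F{\left(s \right)} = - \frac{\left(-3 + s^{2}\right)^{2}}{3}$ ($F{\left(s \right)} = - \frac{\left(s^{2} - 3\right)^{2}}{3} = - \frac{\left(-3 + s^{2}\right)^{2}}{3}$)
$F^{2}{\left(l \right)} = \left(- \frac{\left(-3 + 2^{2}\right)^{2}}{3}\right)^{2} = \left(- \frac{\left(-3 + 4\right)^{2}}{3}\right)^{2} = \left(- \frac{1^{2}}{3}\right)^{2} = \left(\left(- \frac{1}{3}\right) 1\right)^{2} = \left(- \frac{1}{3}\right)^{2} = \frac{1}{9}$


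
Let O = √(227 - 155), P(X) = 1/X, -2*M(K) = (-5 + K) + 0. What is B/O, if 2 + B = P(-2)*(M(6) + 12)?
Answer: -31*√2/48 ≈ -0.91335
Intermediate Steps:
M(K) = 5/2 - K/2 (M(K) = -((-5 + K) + 0)/2 = -(-5 + K)/2 = 5/2 - K/2)
P(X) = 1/X
O = 6*√2 (O = √72 = 6*√2 ≈ 8.4853)
B = -31/4 (B = -2 + ((5/2 - ½*6) + 12)/(-2) = -2 - ((5/2 - 3) + 12)/2 = -2 - (-½ + 12)/2 = -2 - ½*23/2 = -2 - 23/4 = -31/4 ≈ -7.7500)
B/O = -31*√2/12/4 = -31*√2/48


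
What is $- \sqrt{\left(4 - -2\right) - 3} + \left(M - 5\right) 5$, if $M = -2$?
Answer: $-35 - \sqrt{3} \approx -36.732$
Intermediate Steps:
$- \sqrt{\left(4 - -2\right) - 3} + \left(M - 5\right) 5 = - \sqrt{\left(4 - -2\right) - 3} + \left(-2 - 5\right) 5 = - \sqrt{\left(4 + 2\right) - 3} - 35 = - \sqrt{6 - 3} - 35 = - \sqrt{3} - 35 = -35 - \sqrt{3}$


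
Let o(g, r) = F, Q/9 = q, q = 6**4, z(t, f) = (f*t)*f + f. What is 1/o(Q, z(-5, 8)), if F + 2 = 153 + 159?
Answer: 1/310 ≈ 0.0032258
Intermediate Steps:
z(t, f) = f + t*f**2 (z(t, f) = t*f**2 + f = f + t*f**2)
F = 310 (F = -2 + (153 + 159) = -2 + 312 = 310)
q = 1296
Q = 11664 (Q = 9*1296 = 11664)
o(g, r) = 310
1/o(Q, z(-5, 8)) = 1/310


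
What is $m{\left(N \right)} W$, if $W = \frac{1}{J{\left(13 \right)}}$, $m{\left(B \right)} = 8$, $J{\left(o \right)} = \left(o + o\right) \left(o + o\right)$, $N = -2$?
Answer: $\frac{2}{169} \approx 0.011834$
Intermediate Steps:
$J{\left(o \right)} = 4 o^{2}$ ($J{\left(o \right)} = 2 o 2 o = 4 o^{2}$)
$W = \frac{1}{676}$ ($W = \frac{1}{4 \cdot 13^{2}} = \frac{1}{4 \cdot 169} = \frac{1}{676} \approx 0.0014793$)
$m{\left(N \right)} W = 8 \cdot \frac{1}{676} = \frac{2}{169}$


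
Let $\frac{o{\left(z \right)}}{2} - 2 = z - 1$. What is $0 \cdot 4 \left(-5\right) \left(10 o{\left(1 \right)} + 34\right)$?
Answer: $0$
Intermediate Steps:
$o{\left(z \right)} = 2 + 2 z$ ($o{\left(z \right)} = 4 + 2 \left(z - 1\right) = 4 + 2 \left(-1 + z\right) = 4 + \left(-2 + 2 z\right) = 2 + 2 z$)
$0 \cdot 4 \left(-5\right) \left(10 o{\left(1 \right)} + 34\right) = 0 \cdot 4 \left(-5\right) \left(10 \left(2 + 2 \cdot 1\right) + 34\right) = 0 \left(-5\right) \left(10 \left(2 + 2\right) + 34\right) = 0 \left(10 \cdot 4 + 34\right) = 0 \left(40 + 34\right) = 0 \cdot 74 = 0$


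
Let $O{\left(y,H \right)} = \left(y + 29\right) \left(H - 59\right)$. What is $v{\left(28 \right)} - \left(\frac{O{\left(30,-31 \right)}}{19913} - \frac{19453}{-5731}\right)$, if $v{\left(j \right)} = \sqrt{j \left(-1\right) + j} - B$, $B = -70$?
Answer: $\frac{7631562231}{114121403} \approx 66.872$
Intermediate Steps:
$O{\left(y,H \right)} = \left(-59 + H\right) \left(29 + y\right)$ ($O{\left(y,H \right)} = \left(29 + y\right) \left(-59 + H\right) = \left(-59 + H\right) \left(29 + y\right)$)
$v{\left(j \right)} = 70$ ($v{\left(j \right)} = \sqrt{j \left(-1\right) + j} - -70 = \sqrt{- j + j} + 70 = \sqrt{0} + 70 = 0 + 70 = 70$)
$v{\left(28 \right)} - \left(\frac{O{\left(30,-31 \right)}}{19913} - \frac{19453}{-5731}\right) = 70 - \left(\frac{-1711 - 1770 + 29 \left(-31\right) - 930}{19913} - \frac{19453}{-5731}\right) = 70 - \left(\left(-1711 - 1770 - 899 - 930\right) \frac{1}{19913} - - \frac{19453}{5731}\right) = 70 - \left(\left(-5310\right) \frac{1}{19913} + \frac{19453}{5731}\right) = 70 - \left(- \frac{5310}{19913} + \frac{19453}{5731}\right) = 70 - \frac{356935979}{114121403} = \frac{7631562231}{114121403}$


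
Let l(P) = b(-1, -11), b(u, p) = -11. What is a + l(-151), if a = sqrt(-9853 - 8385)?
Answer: -11 + I*sqrt(18238) ≈ -11.0 + 135.05*I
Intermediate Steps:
a = I*sqrt(18238) (a = sqrt(-18238) = I*sqrt(18238) ≈ 135.05*I)
l(P) = -11
a + l(-151) = I*sqrt(18238) - 11 = -11 + I*sqrt(18238)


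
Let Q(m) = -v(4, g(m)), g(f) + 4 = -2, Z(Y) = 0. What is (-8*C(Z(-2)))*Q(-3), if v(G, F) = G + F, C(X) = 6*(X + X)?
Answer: 0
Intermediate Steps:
C(X) = 12*X (C(X) = 6*(2*X) = 12*X)
g(f) = -6 (g(f) = -4 - 2 = -6)
v(G, F) = F + G
Q(m) = 2 (Q(m) = -(-6 + 4) = -1*(-2) = 2)
(-8*C(Z(-2)))*Q(-3) = -96*0*2 = -8*0*2 = 0*2 = 0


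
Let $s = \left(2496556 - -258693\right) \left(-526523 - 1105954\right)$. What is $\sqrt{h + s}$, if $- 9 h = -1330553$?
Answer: $\frac{2 i \sqrt{10120231066351}}{3} \approx 2.1208 \cdot 10^{6} i$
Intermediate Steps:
$h = \frac{1330553}{9}$ ($h = \left(- \frac{1}{9}\right) \left(-1330553\right) = \frac{1330553}{9} \approx 1.4784 \cdot 10^{5}$)
$s = -4497880621773$ ($s = \left(2496556 + \left(-66724 + 325417\right)\right) \left(-1632477\right) = \left(2496556 + 258693\right) \left(-1632477\right) = 2755249 \left(-1632477\right) = -4497880621773$)
$\sqrt{h + s} = \sqrt{\frac{1330553}{9} - 4497880621773} = \sqrt{- \frac{40480924265404}{9}} = \frac{2 i \sqrt{10120231066351}}{3}$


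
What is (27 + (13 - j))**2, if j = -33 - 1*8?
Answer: 6561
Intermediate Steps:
j = -41 (j = -33 - 8 = -41)
(27 + (13 - j))**2 = (27 + (13 - 1*(-41)))**2 = (27 + (13 + 41))**2 = (27 + 54)**2 = 81**2 = 6561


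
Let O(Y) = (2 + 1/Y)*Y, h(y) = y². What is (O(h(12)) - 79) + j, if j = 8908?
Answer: 9118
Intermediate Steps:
O(Y) = Y*(2 + 1/Y)
(O(h(12)) - 79) + j = ((1 + 2*12²) - 79) + 8908 = ((1 + 2*144) - 79) + 8908 = ((1 + 288) - 79) + 8908 = (289 - 79) + 8908 = 210 + 8908 = 9118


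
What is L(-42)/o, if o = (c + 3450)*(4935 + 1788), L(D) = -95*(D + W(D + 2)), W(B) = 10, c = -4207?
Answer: -3040/5089311 ≈ -0.00059733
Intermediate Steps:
L(D) = -950 - 95*D (L(D) = -95*(D + 10) = -95*(10 + D) = -950 - 95*D)
o = -5089311 (o = (-4207 + 3450)*(4935 + 1788) = -757*6723 = -5089311)
L(-42)/o = (-950 - 95*(-42))/(-5089311) = (-950 + 3990)*(-1/5089311) = 3040*(-1/5089311) = -3040/5089311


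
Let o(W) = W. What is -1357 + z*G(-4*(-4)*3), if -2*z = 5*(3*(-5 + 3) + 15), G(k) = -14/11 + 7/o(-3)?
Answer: -28069/22 ≈ -1275.9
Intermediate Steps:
G(k) = -119/33 (G(k) = -14/11 + 7/(-3) = -14*1/11 + 7*(-⅓) = -14/11 - 7/3 = -119/33)
z = -45/2 (z = -5*(3*(-5 + 3) + 15)/2 = -5*(3*(-2) + 15)/2 = -5*(-6 + 15)/2 = -5*9/2 = -½*45 = -45/2 ≈ -22.500)
-1357 + z*G(-4*(-4)*3) = -1357 - 45/2*(-119/33) = -1357 + 1785/22 = -28069/22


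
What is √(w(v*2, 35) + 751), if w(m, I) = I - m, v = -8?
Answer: √802 ≈ 28.320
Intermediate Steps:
√(w(v*2, 35) + 751) = √((35 - (-8)*2) + 751) = √((35 - 1*(-16)) + 751) = √((35 + 16) + 751) = √(51 + 751) = √802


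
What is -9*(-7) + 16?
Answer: 79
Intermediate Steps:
-9*(-7) + 16 = 63 + 16 = 79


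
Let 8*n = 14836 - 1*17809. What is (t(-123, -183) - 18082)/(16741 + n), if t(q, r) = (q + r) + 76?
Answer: -146496/130955 ≈ -1.1187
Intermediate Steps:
n = -2973/8 (n = (14836 - 1*17809)/8 = (14836 - 17809)/8 = (⅛)*(-2973) = -2973/8 ≈ -371.63)
t(q, r) = 76 + q + r
(t(-123, -183) - 18082)/(16741 + n) = ((76 - 123 - 183) - 18082)/(16741 - 2973/8) = (-230 - 18082)/(130955/8) = -18312*8/130955 = -146496/130955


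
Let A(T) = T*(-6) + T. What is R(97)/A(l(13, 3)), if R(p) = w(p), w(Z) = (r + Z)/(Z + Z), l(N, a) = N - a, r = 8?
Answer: -21/1940 ≈ -0.010825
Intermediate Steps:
w(Z) = (8 + Z)/(2*Z) (w(Z) = (8 + Z)/(Z + Z) = (8 + Z)/((2*Z)) = (8 + Z)*(1/(2*Z)) = (8 + Z)/(2*Z))
R(p) = (8 + p)/(2*p)
A(T) = -5*T (A(T) = -6*T + T = -5*T)
R(97)/A(l(13, 3)) = ((½)*(8 + 97)/97)/((-5*(13 - 1*3))) = ((½)*(1/97)*105)/((-5*(13 - 3))) = 105/(194*((-5*10))) = (105/194)/(-50) = (105/194)*(-1/50) = -21/1940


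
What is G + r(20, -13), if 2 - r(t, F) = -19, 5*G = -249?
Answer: -144/5 ≈ -28.800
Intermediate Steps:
G = -249/5 (G = (⅕)*(-249) = -249/5 ≈ -49.800)
r(t, F) = 21 (r(t, F) = 2 - 1*(-19) = 2 + 19 = 21)
G + r(20, -13) = -249/5 + 21 = -144/5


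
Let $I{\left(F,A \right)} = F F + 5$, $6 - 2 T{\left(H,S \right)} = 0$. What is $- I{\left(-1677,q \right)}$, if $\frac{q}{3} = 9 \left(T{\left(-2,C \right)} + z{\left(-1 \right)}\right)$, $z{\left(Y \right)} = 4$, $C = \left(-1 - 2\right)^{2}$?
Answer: $-2812334$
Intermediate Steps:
$C = 9$ ($C = \left(-3\right)^{2} = 9$)
$T{\left(H,S \right)} = 3$ ($T{\left(H,S \right)} = 3 - 0 = 3 + 0 = 3$)
$q = 189$ ($q = 3 \cdot 9 \left(3 + 4\right) = 3 \cdot 9 \cdot 7 = 3 \cdot 63 = 189$)
$I{\left(F,A \right)} = 5 + F^{2}$ ($I{\left(F,A \right)} = F^{2} + 5 = 5 + F^{2}$)
$- I{\left(-1677,q \right)} = - (5 + \left(-1677\right)^{2}) = - (5 + 2812329) = \left(-1\right) 2812334 = -2812334$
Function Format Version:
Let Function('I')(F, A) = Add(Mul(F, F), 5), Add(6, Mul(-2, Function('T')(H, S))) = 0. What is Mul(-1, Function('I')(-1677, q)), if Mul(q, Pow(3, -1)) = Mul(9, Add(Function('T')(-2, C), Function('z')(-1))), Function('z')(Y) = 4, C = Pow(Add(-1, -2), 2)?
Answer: -2812334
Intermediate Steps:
C = 9 (C = Pow(-3, 2) = 9)
Function('T')(H, S) = 3 (Function('T')(H, S) = Add(3, Mul(Rational(-1, 2), 0)) = Add(3, 0) = 3)
q = 189 (q = Mul(3, Mul(9, Add(3, 4))) = Mul(3, Mul(9, 7)) = Mul(3, 63) = 189)
Function('I')(F, A) = Add(5, Pow(F, 2)) (Function('I')(F, A) = Add(Pow(F, 2), 5) = Add(5, Pow(F, 2)))
Mul(-1, Function('I')(-1677, q)) = Mul(-1, Add(5, Pow(-1677, 2))) = Mul(-1, Add(5, 2812329)) = Mul(-1, 2812334) = -2812334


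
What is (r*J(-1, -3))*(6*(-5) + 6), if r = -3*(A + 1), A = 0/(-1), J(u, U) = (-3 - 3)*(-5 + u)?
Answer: 2592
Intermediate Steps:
J(u, U) = 30 - 6*u (J(u, U) = -6*(-5 + u) = 30 - 6*u)
A = 0 (A = 0*(-1) = 0)
r = -3 (r = -3*(0 + 1) = -3*1 = -3)
(r*J(-1, -3))*(6*(-5) + 6) = (-3*(30 - 6*(-1)))*(6*(-5) + 6) = (-3*(30 + 6))*(-30 + 6) = -3*36*(-24) = -108*(-24) = 2592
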